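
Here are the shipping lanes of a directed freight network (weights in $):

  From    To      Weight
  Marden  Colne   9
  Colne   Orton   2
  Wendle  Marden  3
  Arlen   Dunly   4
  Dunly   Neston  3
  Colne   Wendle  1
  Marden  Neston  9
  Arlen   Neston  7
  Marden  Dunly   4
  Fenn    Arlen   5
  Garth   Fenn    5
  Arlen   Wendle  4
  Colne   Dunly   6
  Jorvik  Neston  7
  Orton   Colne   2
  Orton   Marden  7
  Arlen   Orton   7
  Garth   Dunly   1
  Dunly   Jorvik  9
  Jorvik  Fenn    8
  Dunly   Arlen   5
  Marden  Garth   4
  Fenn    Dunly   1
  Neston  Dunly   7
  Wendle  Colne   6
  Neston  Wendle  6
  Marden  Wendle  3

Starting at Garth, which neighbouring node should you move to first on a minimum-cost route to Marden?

Dunly

Compare a few routes:
Garth → Dunly → Neston → Wendle → Marden: 1+3+6+3 = 13
Garth → Fenn → Arlen → Wendle → Marden: 5+5+4+3 = 17
Cheapest is Garth → Dunly → Neston → Wendle → Marden at $13.
So from Garth the first move is to Dunly.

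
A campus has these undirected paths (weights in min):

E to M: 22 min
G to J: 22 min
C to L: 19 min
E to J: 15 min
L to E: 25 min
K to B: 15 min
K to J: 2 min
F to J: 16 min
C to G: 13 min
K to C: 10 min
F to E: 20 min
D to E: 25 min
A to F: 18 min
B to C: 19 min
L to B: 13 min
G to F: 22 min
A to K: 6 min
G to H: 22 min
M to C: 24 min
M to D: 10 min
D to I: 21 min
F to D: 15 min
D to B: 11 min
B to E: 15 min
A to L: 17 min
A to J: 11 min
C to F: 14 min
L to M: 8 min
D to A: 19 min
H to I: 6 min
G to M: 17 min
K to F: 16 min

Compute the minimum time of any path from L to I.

Candidate routes:
L - M - G - H - I: 8+17+22+6 = 53
L - B - D - I: 13+11+21 = 45
L - A - D - I: 17+19+21 = 57
L - M - D - I: 8+10+21 = 39
The minimum is 39 min via L - M - D - I.

39 min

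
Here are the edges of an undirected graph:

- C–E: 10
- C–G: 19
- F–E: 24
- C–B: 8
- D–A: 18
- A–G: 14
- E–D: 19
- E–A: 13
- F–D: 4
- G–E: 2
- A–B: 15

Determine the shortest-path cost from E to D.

19

Candidate routes:
E → F → D: 24+4 = 28
E → D: 19 = 19
The minimum is 19 via E → D.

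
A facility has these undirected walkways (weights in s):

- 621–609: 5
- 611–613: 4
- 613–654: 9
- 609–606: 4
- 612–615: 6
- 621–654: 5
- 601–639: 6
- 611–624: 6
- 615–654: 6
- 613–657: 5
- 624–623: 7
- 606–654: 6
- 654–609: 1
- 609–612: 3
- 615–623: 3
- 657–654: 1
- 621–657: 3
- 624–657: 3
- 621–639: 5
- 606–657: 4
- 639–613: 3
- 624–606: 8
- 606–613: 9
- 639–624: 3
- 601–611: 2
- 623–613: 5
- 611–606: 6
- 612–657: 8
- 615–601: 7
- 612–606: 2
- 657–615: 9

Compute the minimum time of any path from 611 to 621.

12 s

Enumerating some paths:
611–601–639–621: 2+6+5 = 13
611–624–639–621: 6+3+5 = 14
611–606–657–621: 6+4+3 = 13
611–613–639–621: 4+3+5 = 12
The minimum is 12 s via 611–613–639–621.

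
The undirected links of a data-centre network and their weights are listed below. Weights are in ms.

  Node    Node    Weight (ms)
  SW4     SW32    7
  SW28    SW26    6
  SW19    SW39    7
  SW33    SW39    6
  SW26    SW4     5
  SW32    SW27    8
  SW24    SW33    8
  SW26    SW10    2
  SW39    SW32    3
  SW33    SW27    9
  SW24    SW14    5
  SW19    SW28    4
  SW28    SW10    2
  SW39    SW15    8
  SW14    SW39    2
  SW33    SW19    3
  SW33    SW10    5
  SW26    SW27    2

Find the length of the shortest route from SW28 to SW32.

Compare a few routes:
SW28–SW19–SW33–SW39–SW32: 4+3+6+3 = 16
SW28–SW10–SW26–SW27–SW32: 2+2+2+8 = 14
SW28–SW26–SW27–SW32: 6+2+8 = 16
The minimum is 14 ms via SW28–SW10–SW26–SW27–SW32.

14 ms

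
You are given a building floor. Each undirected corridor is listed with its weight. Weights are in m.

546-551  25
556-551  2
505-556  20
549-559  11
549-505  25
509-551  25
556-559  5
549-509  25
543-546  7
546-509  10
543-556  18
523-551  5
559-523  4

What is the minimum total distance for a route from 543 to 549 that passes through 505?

Best 543 to 505: 543 → 556 → 505 costing 38
Best 505 to 549: 505 → 549 costing 25
Total via 505: 38 + 25 = 63 m.

63 m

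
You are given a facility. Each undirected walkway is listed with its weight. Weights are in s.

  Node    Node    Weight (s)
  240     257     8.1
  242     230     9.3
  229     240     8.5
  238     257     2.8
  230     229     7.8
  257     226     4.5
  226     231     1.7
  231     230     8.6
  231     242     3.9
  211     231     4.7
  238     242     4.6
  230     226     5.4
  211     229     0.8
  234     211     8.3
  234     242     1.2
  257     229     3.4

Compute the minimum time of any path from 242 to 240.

15.5 s

Shortest distances from 242:
242: 0
234: 1.2  (via 242)
231: 3.9  (via 242)
238: 4.6  (via 242)
226: 5.6  (via 231)
257: 7.4  (via 238)
211: 8.6  (via 231)
230: 9.3  (via 242)
229: 9.4  (via 211)
240: 15.5  (via 257)
Shortest route: 242–238–257–240 = 15.5 s.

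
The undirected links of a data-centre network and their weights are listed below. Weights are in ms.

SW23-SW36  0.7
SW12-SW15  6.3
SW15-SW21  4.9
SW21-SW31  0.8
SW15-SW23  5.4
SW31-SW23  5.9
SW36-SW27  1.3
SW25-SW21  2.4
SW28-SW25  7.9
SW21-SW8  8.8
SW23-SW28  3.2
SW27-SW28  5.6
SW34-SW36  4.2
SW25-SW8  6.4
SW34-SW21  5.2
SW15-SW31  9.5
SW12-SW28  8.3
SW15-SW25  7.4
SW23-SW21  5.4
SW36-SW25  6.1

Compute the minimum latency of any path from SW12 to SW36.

12.2 ms

Running Dijkstra from SW12:
SW12: 0
SW15: 6.3  (via SW12)
SW28: 8.3  (via SW12)
SW21: 11.2  (via SW15)
SW23: 11.5  (via SW28)
SW31: 12  (via SW21)
SW36: 12.2  (via SW23)
Shortest route: SW12 → SW28 → SW23 → SW36 = 12.2 ms.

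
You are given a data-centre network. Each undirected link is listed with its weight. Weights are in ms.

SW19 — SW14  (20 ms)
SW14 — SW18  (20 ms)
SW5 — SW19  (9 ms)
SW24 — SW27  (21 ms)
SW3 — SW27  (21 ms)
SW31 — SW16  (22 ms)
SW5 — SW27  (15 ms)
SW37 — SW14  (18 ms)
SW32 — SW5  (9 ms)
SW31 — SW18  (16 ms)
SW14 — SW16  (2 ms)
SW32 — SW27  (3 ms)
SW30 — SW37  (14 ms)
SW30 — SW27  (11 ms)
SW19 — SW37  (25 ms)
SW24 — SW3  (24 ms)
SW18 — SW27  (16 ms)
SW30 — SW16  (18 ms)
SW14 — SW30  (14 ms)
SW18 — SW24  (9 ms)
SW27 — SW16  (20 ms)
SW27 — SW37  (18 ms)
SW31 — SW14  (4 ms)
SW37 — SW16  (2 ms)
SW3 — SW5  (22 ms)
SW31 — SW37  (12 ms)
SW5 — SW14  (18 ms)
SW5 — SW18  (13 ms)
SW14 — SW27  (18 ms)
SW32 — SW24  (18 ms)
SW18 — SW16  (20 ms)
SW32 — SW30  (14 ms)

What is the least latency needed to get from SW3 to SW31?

Compare a few routes:
SW3 - SW5 - SW14 - SW31: 22+18+4 = 44
SW3 - SW27 - SW14 - SW31: 21+18+4 = 43
SW3 - SW27 - SW37 - SW16 - SW14 - SW31: 21+18+2+2+4 = 47
The minimum is 43 ms via SW3 - SW27 - SW14 - SW31.

43 ms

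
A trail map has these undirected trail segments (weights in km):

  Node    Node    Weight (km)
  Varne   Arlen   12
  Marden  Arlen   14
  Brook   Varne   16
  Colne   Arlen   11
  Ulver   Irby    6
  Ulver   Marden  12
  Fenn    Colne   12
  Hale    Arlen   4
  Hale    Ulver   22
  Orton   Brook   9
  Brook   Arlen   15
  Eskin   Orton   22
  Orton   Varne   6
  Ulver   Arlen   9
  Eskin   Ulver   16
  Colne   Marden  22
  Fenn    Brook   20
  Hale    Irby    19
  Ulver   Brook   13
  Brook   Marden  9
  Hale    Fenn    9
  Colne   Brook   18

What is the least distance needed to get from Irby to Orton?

Running Dijkstra from Irby:
Irby: 0
Ulver: 6  (via Irby)
Arlen: 15  (via Ulver)
Marden: 18  (via Ulver)
Brook: 19  (via Ulver)
Hale: 19  (via Irby)
Eskin: 22  (via Ulver)
Colne: 26  (via Arlen)
Varne: 27  (via Arlen)
Orton: 28  (via Brook)
Shortest route: Irby–Ulver–Brook–Orton = 28 km.

28 km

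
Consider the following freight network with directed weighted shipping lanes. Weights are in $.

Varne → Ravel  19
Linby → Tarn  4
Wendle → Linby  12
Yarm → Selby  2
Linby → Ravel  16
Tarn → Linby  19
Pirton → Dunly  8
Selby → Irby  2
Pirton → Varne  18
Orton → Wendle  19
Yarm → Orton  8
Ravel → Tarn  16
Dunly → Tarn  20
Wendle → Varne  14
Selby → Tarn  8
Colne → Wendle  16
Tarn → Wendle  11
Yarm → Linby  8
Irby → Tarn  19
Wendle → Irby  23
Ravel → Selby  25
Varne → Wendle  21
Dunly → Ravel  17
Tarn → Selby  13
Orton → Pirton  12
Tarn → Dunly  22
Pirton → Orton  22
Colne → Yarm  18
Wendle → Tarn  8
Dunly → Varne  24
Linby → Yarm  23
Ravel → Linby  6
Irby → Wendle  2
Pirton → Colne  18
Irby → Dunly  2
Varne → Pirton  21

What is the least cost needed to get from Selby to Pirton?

$39

Running Dijkstra from Selby:
Selby: 0
Irby: 2  (via Selby)
Dunly: 4  (via Irby)
Wendle: 4  (via Irby)
Tarn: 8  (via Selby)
Linby: 16  (via Wendle)
Varne: 18  (via Wendle)
Ravel: 21  (via Dunly)
Pirton: 39  (via Varne)
Shortest route: Selby–Irby–Wendle–Varne–Pirton = $39.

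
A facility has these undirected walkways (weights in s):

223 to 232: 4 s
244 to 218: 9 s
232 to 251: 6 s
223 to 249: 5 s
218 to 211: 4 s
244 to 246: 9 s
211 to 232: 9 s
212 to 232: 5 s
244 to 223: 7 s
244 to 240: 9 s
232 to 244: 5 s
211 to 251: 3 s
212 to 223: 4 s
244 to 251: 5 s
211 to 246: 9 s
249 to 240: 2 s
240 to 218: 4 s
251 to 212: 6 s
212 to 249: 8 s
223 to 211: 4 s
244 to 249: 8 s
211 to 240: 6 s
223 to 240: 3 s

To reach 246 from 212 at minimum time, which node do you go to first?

Candidate routes:
212 → 223 → 211 → 246: 4+4+9 = 17
212 → 251 → 211 → 246: 6+3+9 = 18
Cheapest is 212 → 223 → 211 → 246 at 17 s.
So from 212 the first move is to 223.

223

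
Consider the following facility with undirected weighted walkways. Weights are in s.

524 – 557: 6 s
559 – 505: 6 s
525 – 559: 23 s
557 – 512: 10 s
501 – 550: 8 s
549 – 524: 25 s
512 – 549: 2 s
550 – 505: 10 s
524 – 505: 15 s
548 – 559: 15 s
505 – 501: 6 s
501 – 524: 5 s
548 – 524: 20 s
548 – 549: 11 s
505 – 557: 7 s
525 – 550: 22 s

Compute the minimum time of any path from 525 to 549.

48 s

Running Dijkstra from 525:
525: 0
550: 22  (via 525)
559: 23  (via 525)
505: 29  (via 559)
501: 30  (via 550)
524: 35  (via 501)
557: 36  (via 505)
548: 38  (via 559)
512: 46  (via 557)
549: 48  (via 512)
Shortest route: 525 → 559 → 505 → 557 → 512 → 549 = 48 s.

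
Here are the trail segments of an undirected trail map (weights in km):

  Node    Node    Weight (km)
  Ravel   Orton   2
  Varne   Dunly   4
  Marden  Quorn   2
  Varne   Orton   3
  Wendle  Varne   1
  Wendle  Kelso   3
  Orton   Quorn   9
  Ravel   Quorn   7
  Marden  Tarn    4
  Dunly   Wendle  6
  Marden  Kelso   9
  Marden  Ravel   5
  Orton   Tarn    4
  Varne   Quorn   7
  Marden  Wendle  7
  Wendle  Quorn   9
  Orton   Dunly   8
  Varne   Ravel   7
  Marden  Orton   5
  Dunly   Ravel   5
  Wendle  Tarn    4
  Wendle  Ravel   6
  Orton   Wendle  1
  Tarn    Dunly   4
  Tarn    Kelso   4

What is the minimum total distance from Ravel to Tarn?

6 km

Shortest distances from Ravel:
Ravel: 0
Orton: 2  (via Ravel)
Wendle: 3  (via Orton)
Varne: 4  (via Wendle)
Dunly: 5  (via Ravel)
Marden: 5  (via Ravel)
Tarn: 6  (via Orton)
Shortest route: Ravel–Orton–Tarn = 6 km.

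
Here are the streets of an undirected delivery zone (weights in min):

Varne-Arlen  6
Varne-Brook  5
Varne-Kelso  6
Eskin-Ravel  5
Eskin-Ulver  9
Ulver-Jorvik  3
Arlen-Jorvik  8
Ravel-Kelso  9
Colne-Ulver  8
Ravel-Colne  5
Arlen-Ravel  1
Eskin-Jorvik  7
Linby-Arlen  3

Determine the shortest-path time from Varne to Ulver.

Shortest distances from Varne:
Varne: 0
Brook: 5  (via Varne)
Kelso: 6  (via Varne)
Arlen: 6  (via Varne)
Ravel: 7  (via Arlen)
Linby: 9  (via Arlen)
Colne: 12  (via Ravel)
Eskin: 12  (via Ravel)
Jorvik: 14  (via Arlen)
Ulver: 17  (via Jorvik)
Shortest route: Varne → Arlen → Jorvik → Ulver = 17 min.

17 min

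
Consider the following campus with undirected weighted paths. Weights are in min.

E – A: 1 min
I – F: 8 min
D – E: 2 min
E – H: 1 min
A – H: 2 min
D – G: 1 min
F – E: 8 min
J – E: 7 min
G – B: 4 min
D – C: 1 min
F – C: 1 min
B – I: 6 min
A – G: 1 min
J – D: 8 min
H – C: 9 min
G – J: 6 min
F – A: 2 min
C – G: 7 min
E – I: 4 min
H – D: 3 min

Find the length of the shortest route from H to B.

7 min

Shortest distances from H:
H: 0
E: 1  (via H)
A: 2  (via H)
D: 3  (via H)
G: 3  (via A)
C: 4  (via D)
F: 4  (via A)
I: 5  (via E)
B: 7  (via G)
Shortest route: H → A → G → B = 7 min.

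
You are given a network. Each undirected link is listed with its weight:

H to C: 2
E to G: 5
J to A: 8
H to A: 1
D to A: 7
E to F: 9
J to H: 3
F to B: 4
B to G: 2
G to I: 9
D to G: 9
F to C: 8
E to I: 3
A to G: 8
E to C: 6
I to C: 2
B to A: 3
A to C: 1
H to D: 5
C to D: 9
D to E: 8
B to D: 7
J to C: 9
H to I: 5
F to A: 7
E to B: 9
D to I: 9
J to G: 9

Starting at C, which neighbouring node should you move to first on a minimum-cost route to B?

A

Enumerating some paths:
C → H → A → B: 2+1+3 = 6
C → A → B: 1+3 = 4
Cheapest is C → A → B at 4.
So from C the first move is to A.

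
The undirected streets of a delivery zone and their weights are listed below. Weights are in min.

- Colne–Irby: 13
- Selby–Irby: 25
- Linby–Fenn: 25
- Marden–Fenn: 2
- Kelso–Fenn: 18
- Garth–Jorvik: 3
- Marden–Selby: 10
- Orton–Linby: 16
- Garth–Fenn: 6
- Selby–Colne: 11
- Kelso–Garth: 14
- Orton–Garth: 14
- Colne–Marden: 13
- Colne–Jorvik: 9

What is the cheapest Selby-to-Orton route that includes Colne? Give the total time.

37 min

Shortest Selby→Colne: Selby → Colne = 11
Shortest Colne→Orton: Colne → Jorvik → Garth → Orton = 26
Total via Colne: 11 + 26 = 37 min.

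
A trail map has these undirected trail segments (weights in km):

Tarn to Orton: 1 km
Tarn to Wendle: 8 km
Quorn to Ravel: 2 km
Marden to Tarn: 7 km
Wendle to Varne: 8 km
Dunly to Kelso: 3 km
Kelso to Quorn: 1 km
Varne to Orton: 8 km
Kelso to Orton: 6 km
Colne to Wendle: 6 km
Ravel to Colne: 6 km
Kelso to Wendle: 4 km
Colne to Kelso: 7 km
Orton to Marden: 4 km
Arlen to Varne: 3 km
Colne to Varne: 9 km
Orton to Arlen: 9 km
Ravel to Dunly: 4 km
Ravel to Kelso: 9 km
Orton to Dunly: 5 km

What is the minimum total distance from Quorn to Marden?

11 km

Compare a few routes:
Quorn → Kelso → Dunly → Orton → Marden: 1+3+5+4 = 13
Quorn → Ravel → Dunly → Orton → Marden: 2+4+5+4 = 15
Quorn → Kelso → Orton → Tarn → Marden: 1+6+1+7 = 15
Quorn → Kelso → Orton → Marden: 1+6+4 = 11
Cheapest is Quorn → Kelso → Orton → Marden at 11 km.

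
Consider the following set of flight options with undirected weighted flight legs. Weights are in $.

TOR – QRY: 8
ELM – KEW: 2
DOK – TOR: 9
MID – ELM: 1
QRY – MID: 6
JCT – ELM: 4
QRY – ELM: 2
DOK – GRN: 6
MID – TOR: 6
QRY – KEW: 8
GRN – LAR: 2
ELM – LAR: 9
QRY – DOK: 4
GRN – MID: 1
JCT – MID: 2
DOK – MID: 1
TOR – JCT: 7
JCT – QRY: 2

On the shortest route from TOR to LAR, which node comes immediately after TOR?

MID

Candidate routes:
TOR–JCT–MID–GRN–LAR: 7+2+1+2 = 12
TOR–MID–GRN–LAR: 6+1+2 = 9
TOR–DOK–MID–GRN–LAR: 9+1+1+2 = 13
The minimum is $9 via TOR–MID–GRN–LAR.
So from TOR the first move is to MID.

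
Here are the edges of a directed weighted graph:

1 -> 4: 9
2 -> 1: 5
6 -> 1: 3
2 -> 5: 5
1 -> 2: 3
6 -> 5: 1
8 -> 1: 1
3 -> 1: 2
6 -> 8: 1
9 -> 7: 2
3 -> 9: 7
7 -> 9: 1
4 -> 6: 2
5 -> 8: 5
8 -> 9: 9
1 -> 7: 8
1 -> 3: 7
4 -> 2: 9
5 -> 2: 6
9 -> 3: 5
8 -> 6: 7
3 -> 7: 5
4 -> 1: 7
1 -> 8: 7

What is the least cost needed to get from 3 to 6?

Candidate routes:
3 → 1 → 4 → 6: 2+9+2 = 13
3 → 1 → 8 → 6: 2+7+7 = 16
The minimum is 13 via 3 → 1 → 4 → 6.

13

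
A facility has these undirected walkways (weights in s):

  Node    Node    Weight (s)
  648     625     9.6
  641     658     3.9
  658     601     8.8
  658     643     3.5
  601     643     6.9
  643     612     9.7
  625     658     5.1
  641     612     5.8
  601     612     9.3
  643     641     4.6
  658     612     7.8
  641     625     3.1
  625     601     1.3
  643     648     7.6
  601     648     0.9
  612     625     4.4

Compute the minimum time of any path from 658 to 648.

Shortest distances from 658:
658: 0
643: 3.5  (via 658)
641: 3.9  (via 658)
625: 5.1  (via 658)
601: 6.4  (via 625)
648: 7.3  (via 601)
Shortest route: 658–625–601–648 = 7.3 s.

7.3 s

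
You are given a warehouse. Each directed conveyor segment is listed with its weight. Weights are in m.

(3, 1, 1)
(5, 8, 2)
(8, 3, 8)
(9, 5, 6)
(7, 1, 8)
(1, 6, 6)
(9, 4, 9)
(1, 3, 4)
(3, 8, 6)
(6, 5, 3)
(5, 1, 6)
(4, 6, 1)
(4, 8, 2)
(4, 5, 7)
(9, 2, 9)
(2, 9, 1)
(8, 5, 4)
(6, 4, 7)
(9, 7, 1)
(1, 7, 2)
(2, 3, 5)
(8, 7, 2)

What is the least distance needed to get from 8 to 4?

22 m

Compare a few routes:
8–3–1–6–4: 8+1+6+7 = 22
8–7–1–6–4: 2+8+6+7 = 23
Cheapest is 8–3–1–6–4 at 22 m.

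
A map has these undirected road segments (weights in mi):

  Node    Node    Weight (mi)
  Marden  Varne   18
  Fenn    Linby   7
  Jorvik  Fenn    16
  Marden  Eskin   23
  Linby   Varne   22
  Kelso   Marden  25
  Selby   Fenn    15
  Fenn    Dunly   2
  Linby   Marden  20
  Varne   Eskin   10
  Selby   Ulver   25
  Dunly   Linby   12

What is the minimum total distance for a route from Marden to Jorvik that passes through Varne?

Best Marden to Varne: Marden → Varne costing 18
Shortest Varne→Jorvik: Varne → Linby → Fenn → Jorvik = 45
Total via Varne: 18 + 45 = 63 mi.

63 mi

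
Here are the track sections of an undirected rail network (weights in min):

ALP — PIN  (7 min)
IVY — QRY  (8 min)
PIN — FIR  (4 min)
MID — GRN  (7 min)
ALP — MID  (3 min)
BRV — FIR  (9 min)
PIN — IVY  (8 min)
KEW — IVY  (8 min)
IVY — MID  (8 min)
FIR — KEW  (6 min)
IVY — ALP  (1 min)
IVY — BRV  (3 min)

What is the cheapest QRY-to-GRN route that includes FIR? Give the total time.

Shortest QRY→FIR: QRY–IVY–BRV–FIR = 20
Best FIR to GRN: FIR–PIN–ALP–MID–GRN costing 21
Total via FIR: 20 + 21 = 41 min.

41 min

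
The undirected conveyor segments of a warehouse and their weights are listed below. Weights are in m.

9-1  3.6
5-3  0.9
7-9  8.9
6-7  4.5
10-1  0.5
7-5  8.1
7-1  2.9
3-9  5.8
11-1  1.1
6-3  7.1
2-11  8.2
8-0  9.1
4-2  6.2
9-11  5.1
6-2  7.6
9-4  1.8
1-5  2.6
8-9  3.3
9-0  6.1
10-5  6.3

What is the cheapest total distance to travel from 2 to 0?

Shortest distances from 2:
2: 0
4: 6.2  (via 2)
6: 7.6  (via 2)
9: 8  (via 4)
11: 8.2  (via 2)
1: 9.3  (via 11)
10: 9.8  (via 1)
8: 11.3  (via 9)
5: 11.9  (via 1)
7: 12.1  (via 6)
3: 12.8  (via 5)
0: 14.1  (via 9)
Shortest route: 2–4–9–0 = 14.1 m.

14.1 m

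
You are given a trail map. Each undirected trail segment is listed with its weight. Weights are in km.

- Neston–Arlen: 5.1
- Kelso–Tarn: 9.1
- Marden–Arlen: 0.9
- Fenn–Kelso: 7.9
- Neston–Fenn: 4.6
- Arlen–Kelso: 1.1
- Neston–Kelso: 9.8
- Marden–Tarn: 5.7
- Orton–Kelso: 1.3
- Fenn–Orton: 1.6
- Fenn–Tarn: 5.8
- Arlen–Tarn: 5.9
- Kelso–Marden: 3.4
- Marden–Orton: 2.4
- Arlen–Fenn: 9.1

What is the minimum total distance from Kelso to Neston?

Compare a few routes:
Kelso–Arlen–Neston: 1.1+5.1 = 6.2
Kelso–Orton–Fenn–Neston: 1.3+1.6+4.6 = 7.5
Cheapest is Kelso–Arlen–Neston at 6.2 km.

6.2 km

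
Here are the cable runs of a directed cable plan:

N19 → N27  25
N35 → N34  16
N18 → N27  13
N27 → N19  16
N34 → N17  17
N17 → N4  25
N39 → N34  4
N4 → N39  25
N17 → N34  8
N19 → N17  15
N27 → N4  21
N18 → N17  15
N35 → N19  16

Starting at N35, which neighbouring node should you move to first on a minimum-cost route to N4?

Enumerating some paths:
N35 → N34 → N17 → N4: 16+17+25 = 58
N35 → N19 → N17 → N4: 16+15+25 = 56
N35 → N19 → N27 → N4: 16+25+21 = 62
Cheapest is N35 → N19 → N17 → N4 at 56.
So from N35 the first move is to N19.

N19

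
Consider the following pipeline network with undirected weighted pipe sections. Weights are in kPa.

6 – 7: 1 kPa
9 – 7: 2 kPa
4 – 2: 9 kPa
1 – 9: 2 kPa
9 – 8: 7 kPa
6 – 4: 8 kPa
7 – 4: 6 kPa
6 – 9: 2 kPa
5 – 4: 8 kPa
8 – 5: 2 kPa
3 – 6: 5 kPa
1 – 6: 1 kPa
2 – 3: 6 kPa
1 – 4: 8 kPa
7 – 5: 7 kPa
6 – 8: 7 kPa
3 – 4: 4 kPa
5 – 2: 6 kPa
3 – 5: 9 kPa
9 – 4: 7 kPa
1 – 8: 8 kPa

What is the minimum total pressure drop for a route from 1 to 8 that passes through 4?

18 kPa

Shortest 1→4: 1 → 4 = 8
Best 4 to 8: 4 → 5 → 8 costing 10
Total via 4: 8 + 10 = 18 kPa.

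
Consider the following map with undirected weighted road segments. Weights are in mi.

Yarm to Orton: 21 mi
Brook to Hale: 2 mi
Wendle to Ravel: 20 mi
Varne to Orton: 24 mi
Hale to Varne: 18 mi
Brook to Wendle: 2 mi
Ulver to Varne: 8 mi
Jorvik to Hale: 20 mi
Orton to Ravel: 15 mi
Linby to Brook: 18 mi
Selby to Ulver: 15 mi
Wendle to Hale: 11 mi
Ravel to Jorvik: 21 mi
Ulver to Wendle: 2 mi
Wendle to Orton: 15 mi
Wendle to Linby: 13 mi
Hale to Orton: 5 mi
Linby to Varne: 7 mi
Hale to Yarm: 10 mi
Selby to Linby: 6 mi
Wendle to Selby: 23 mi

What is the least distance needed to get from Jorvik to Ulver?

26 mi

Candidate routes:
Jorvik → Hale → Brook → Wendle → Ulver: 20+2+2+2 = 26
Jorvik → Hale → Wendle → Ulver: 20+11+2 = 33
Cheapest is Jorvik → Hale → Brook → Wendle → Ulver at 26 mi.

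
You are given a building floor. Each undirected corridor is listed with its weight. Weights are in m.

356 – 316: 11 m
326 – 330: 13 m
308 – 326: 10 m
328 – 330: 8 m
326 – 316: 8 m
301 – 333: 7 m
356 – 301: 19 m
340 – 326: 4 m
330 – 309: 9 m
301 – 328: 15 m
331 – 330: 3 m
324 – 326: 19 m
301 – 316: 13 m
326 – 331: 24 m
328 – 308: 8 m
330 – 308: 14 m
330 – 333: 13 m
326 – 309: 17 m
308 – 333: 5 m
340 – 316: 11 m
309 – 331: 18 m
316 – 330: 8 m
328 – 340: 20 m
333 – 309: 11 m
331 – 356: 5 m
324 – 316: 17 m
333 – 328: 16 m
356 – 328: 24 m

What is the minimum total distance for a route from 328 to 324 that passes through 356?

44 m

Best 328 to 356: 328 → 330 → 331 → 356 costing 16
Best 356 to 324: 356 → 316 → 324 costing 28
Total via 356: 16 + 28 = 44 m.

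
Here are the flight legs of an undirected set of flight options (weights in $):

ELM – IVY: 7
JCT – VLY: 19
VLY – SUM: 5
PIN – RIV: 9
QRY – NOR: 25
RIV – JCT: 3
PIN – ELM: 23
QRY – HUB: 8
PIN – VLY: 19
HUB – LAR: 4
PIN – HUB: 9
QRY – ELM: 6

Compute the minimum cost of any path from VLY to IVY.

Running Dijkstra from VLY:
VLY: 0
SUM: 5  (via VLY)
JCT: 19  (via VLY)
PIN: 19  (via VLY)
RIV: 22  (via JCT)
HUB: 28  (via PIN)
LAR: 32  (via HUB)
QRY: 36  (via HUB)
ELM: 42  (via PIN)
IVY: 49  (via ELM)
Shortest route: VLY → PIN → ELM → IVY = $49.

$49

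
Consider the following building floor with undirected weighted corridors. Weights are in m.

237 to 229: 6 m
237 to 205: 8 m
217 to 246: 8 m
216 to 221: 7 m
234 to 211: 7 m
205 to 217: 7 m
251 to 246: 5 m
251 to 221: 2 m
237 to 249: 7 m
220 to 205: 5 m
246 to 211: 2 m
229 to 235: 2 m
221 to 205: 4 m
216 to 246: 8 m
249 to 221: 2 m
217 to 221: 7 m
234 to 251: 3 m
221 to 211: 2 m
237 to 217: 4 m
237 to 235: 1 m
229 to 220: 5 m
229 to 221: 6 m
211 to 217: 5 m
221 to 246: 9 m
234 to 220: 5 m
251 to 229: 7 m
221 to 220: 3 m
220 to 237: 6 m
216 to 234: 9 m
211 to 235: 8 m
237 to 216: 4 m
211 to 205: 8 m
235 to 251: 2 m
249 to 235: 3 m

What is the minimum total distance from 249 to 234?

7 m

Running Dijkstra from 249:
249: 0
221: 2  (via 249)
235: 3  (via 249)
211: 4  (via 221)
237: 4  (via 235)
251: 4  (via 221)
229: 5  (via 235)
220: 5  (via 221)
246: 6  (via 211)
205: 6  (via 221)
234: 7  (via 251)
Shortest route: 249–221–251–234 = 7 m.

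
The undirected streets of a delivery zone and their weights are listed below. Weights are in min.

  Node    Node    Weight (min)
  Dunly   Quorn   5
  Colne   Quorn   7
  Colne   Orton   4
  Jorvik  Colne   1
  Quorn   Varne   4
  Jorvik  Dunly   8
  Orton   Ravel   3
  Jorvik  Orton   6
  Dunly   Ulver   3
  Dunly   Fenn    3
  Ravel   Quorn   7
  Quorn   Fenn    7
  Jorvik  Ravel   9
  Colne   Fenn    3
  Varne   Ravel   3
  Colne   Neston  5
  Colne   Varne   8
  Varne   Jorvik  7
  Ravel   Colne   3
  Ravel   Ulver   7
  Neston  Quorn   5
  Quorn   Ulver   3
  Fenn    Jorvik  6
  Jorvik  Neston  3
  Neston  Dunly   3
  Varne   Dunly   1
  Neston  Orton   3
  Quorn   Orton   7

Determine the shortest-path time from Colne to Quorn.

Running Dijkstra from Colne:
Colne: 0
Jorvik: 1  (via Colne)
Ravel: 3  (via Colne)
Fenn: 3  (via Colne)
Orton: 4  (via Colne)
Neston: 4  (via Jorvik)
Dunly: 6  (via Fenn)
Varne: 6  (via Ravel)
Quorn: 7  (via Colne)
Shortest route: Colne → Quorn = 7 min.

7 min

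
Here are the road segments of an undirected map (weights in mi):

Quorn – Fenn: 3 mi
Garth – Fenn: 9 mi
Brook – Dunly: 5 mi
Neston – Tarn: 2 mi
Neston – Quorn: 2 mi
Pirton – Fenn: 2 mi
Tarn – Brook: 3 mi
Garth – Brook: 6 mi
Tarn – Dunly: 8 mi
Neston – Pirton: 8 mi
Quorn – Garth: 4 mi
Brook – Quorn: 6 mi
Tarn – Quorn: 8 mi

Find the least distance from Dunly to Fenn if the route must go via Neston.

15 mi

Best Dunly to Neston: Dunly–Tarn–Neston costing 10
Best Neston to Fenn: Neston–Quorn–Fenn costing 5
Total via Neston: 10 + 5 = 15 mi.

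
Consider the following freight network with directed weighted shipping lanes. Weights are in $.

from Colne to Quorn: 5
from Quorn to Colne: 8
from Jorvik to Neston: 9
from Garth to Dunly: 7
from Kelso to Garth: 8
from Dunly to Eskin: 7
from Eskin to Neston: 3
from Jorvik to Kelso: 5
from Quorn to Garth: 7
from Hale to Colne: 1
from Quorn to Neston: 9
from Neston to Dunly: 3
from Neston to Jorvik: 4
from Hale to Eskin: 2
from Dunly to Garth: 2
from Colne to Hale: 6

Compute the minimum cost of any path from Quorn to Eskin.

Shortest distances from Quorn:
Quorn: 0
Garth: 7  (via Quorn)
Colne: 8  (via Quorn)
Neston: 9  (via Quorn)
Dunly: 12  (via Neston)
Jorvik: 13  (via Neston)
Hale: 14  (via Colne)
Eskin: 16  (via Hale)
Shortest route: Quorn → Colne → Hale → Eskin = $16.

$16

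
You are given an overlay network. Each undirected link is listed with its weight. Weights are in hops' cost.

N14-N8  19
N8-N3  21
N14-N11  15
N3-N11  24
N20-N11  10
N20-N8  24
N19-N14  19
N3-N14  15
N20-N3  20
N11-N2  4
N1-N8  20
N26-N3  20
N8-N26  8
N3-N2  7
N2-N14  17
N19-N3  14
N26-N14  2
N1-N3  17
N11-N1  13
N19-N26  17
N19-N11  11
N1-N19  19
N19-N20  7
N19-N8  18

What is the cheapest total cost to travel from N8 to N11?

25 hops' cost

Candidate routes:
N8–N19–N11: 18+11 = 29
N8–N26–N14–N11: 8+2+15 = 25
The minimum is 25 hops' cost via N8–N26–N14–N11.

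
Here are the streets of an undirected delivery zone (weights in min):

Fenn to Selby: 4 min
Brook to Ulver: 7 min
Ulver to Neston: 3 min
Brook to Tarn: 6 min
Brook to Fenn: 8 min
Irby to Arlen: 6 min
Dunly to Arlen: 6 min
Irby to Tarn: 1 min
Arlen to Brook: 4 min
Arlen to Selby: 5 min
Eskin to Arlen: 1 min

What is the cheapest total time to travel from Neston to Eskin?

15 min

Enumerating some paths:
Neston–Ulver–Brook–Tarn–Irby–Arlen–Eskin: 3+7+6+1+6+1 = 24
Neston–Ulver–Brook–Arlen–Eskin: 3+7+4+1 = 15
Neston–Ulver–Brook–Fenn–Selby–Arlen–Eskin: 3+7+8+4+5+1 = 28
Cheapest is Neston–Ulver–Brook–Arlen–Eskin at 15 min.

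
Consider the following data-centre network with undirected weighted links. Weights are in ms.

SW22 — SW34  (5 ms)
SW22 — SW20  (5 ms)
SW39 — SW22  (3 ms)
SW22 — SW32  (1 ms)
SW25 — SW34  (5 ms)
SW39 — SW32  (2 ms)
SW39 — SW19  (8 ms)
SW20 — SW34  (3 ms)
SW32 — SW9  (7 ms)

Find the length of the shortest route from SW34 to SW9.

Compare a few routes:
SW34 - SW22 - SW39 - SW32 - SW9: 5+3+2+7 = 17
SW34 - SW20 - SW22 - SW32 - SW9: 3+5+1+7 = 16
SW34 - SW22 - SW32 - SW9: 5+1+7 = 13
Cheapest is SW34 - SW22 - SW32 - SW9 at 13 ms.

13 ms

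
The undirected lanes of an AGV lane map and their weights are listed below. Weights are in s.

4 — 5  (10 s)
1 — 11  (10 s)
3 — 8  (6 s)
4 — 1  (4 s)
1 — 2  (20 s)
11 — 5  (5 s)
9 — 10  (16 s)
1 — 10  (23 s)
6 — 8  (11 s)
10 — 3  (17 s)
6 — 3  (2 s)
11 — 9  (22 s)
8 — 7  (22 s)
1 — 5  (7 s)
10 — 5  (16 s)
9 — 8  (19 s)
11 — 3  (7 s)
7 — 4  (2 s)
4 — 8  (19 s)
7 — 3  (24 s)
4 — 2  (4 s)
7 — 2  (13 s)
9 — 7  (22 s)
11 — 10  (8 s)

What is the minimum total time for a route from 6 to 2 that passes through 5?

28 s

Shortest 6→5: 6–3–11–5 = 14
Best 5 to 2: 5–4–2 costing 14
Total via 5: 14 + 14 = 28 s.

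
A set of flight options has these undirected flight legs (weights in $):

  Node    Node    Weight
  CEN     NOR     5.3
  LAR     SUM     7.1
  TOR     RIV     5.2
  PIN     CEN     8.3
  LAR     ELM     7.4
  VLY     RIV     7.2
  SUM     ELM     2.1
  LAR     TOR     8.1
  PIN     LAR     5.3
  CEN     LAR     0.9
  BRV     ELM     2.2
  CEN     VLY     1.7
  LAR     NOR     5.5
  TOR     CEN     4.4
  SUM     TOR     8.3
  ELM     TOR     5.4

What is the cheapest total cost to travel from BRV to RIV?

$12.8

Candidate routes:
BRV → ELM → LAR → CEN → VLY → RIV: 2.2+7.4+0.9+1.7+7.2 = 19.4
BRV → ELM → TOR → RIV: 2.2+5.4+5.2 = 12.8
BRV → ELM → SUM → TOR → RIV: 2.2+2.1+8.3+5.2 = 17.8
The minimum is $12.8 via BRV → ELM → TOR → RIV.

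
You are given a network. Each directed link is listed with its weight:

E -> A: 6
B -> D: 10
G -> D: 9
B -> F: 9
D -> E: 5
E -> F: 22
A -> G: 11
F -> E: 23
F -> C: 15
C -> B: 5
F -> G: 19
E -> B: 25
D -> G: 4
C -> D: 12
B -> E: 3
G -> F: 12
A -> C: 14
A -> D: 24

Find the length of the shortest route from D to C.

25

Shortest distances from D:
D: 0
G: 4  (via D)
E: 5  (via D)
A: 11  (via E)
F: 16  (via G)
C: 25  (via A)
Shortest route: D–E–A–C = 25.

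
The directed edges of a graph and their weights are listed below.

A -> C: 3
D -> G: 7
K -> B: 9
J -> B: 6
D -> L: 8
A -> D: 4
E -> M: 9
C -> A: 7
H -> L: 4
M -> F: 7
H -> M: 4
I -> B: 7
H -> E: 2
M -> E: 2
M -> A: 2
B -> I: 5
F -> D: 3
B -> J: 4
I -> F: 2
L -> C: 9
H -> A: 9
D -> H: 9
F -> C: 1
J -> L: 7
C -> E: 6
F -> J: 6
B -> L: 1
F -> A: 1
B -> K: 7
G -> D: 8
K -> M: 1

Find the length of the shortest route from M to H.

Enumerating some paths:
M - F - A - D - H: 7+1+4+9 = 21
M - A - D - H: 2+4+9 = 15
M - F - C - A - D - H: 7+1+7+4+9 = 28
M - F - D - H: 7+3+9 = 19
Cheapest is M - A - D - H at 15.

15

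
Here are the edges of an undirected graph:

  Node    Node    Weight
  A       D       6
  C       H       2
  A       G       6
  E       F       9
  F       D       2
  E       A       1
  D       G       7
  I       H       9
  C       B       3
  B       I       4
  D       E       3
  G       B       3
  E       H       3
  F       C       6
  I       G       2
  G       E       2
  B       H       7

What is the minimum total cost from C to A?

Settle nodes by increasing distance from C:
C: 0
H: 2  (via C)
B: 3  (via C)
E: 5  (via H)
A: 6  (via E)
Shortest route: C → H → E → A = 6.

6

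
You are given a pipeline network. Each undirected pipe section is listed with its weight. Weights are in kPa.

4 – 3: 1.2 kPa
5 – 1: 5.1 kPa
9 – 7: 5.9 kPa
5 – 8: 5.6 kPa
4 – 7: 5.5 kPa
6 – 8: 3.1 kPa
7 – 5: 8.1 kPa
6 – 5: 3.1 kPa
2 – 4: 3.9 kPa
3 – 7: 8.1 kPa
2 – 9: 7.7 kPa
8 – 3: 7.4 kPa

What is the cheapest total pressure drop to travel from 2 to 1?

Running Dijkstra from 2:
2: 0
4: 3.9  (via 2)
3: 5.1  (via 4)
9: 7.7  (via 2)
7: 9.4  (via 4)
8: 12.5  (via 3)
6: 15.6  (via 8)
5: 17.5  (via 7)
1: 22.6  (via 5)
Shortest route: 2 → 4 → 7 → 5 → 1 = 22.6 kPa.

22.6 kPa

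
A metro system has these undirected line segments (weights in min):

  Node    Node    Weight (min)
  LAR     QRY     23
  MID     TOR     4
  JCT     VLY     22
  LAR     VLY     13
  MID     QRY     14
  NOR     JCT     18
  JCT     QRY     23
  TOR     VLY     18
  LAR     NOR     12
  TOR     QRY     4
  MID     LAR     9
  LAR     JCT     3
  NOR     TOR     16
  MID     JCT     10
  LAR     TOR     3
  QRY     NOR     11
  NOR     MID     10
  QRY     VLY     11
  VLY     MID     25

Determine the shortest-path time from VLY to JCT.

Compare a few routes:
VLY → LAR → JCT: 13+3 = 16
VLY → JCT: 22 = 22
VLY → QRY → TOR → LAR → JCT: 11+4+3+3 = 21
VLY → TOR → LAR → JCT: 18+3+3 = 24
The minimum is 16 min via VLY → LAR → JCT.

16 min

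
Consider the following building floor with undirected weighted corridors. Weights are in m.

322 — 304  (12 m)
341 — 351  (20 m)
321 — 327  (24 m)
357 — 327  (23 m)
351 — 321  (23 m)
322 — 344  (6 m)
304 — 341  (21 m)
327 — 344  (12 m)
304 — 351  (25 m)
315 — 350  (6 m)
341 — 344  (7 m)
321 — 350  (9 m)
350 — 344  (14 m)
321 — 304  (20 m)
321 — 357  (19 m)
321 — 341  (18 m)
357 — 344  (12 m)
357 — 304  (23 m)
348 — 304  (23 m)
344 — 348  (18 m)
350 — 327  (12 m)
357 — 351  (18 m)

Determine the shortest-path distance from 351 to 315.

38 m

Compare a few routes:
351–357–344–350–315: 18+12+14+6 = 50
351–341–344–350–315: 20+7+14+6 = 47
351–321–350–315: 23+9+6 = 38
Cheapest is 351–321–350–315 at 38 m.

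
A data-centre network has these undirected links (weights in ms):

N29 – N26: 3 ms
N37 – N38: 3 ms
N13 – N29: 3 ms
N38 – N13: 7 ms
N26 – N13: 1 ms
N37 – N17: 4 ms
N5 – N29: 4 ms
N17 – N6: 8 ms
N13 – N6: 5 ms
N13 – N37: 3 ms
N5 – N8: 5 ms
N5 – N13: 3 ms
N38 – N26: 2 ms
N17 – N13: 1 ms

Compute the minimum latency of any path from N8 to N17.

9 ms

Shortest distances from N8:
N8: 0
N5: 5  (via N8)
N13: 8  (via N5)
N17: 9  (via N13)
Shortest route: N8 → N5 → N13 → N17 = 9 ms.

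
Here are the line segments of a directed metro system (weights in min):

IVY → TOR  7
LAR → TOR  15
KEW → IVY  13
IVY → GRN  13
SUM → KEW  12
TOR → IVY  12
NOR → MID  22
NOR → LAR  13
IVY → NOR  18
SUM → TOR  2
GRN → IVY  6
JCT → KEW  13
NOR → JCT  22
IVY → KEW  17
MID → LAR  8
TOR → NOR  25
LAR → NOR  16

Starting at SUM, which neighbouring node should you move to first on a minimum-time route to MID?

TOR

Candidate routes:
SUM–TOR–IVY–NOR–MID: 2+12+18+22 = 54
SUM–TOR–NOR–MID: 2+25+22 = 49
Cheapest is SUM–TOR–NOR–MID at 49 min.
So from SUM the first move is to TOR.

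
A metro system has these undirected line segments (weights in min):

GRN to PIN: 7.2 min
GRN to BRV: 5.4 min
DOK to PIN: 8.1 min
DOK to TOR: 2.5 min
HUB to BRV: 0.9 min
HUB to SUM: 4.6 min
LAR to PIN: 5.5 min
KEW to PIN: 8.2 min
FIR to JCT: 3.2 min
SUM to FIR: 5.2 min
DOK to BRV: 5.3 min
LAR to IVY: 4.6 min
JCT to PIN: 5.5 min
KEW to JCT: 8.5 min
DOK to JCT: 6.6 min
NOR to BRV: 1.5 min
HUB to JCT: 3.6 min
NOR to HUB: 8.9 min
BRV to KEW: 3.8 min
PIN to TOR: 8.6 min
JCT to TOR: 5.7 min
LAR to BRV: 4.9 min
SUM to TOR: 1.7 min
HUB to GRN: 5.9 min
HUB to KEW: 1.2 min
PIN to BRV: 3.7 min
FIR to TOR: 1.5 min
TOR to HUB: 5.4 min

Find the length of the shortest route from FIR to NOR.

Running Dijkstra from FIR:
FIR: 0
TOR: 1.5  (via FIR)
SUM: 3.2  (via TOR)
JCT: 3.2  (via FIR)
DOK: 4  (via TOR)
HUB: 6.8  (via JCT)
BRV: 7.7  (via HUB)
KEW: 8  (via HUB)
PIN: 8.7  (via JCT)
NOR: 9.2  (via BRV)
Shortest route: FIR–JCT–HUB–BRV–NOR = 9.2 min.

9.2 min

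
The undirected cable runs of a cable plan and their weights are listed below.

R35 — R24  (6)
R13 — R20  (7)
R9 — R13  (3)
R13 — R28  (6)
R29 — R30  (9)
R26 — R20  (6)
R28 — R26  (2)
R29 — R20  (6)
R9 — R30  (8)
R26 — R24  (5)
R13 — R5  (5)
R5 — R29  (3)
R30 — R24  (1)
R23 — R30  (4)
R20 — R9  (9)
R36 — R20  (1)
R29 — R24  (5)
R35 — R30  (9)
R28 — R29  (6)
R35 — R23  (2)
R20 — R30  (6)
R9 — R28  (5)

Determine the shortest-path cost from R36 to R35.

Candidate routes:
R36 → R20 → R30 → R24 → R35: 1+6+1+6 = 14
R36 → R20 → R26 → R24 → R35: 1+6+5+6 = 18
R36 → R20 → R30 → R23 → R35: 1+6+4+2 = 13
R36 → R20 → R30 → R35: 1+6+9 = 16
Cheapest is R36 → R20 → R30 → R23 → R35 at 13.

13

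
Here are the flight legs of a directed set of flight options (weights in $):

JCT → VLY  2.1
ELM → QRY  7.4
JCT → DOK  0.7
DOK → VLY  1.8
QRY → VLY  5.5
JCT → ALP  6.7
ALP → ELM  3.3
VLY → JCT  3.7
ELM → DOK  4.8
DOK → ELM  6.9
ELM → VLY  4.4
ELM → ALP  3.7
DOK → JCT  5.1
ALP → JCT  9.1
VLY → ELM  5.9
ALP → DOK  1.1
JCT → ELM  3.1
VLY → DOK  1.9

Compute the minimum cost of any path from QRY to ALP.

$15.1

Compare a few routes:
QRY → VLY → JCT → ELM → ALP: 5.5+3.7+3.1+3.7 = 16
QRY → VLY → DOK → ELM → ALP: 5.5+1.9+6.9+3.7 = 18
QRY → VLY → JCT → ALP: 5.5+3.7+6.7 = 15.9
QRY → VLY → ELM → ALP: 5.5+5.9+3.7 = 15.1
The minimum is $15.1 via QRY → VLY → ELM → ALP.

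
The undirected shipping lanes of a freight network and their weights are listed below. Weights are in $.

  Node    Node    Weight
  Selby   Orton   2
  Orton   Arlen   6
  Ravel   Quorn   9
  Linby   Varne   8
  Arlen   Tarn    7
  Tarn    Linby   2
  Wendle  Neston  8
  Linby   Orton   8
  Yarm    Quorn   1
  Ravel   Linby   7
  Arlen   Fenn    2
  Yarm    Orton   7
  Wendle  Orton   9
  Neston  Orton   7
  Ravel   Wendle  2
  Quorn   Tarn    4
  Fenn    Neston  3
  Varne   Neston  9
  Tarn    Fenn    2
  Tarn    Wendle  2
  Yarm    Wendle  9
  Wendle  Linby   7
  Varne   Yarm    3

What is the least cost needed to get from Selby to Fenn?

Shortest distances from Selby:
Selby: 0
Orton: 2  (via Selby)
Arlen: 8  (via Orton)
Yarm: 9  (via Orton)
Neston: 9  (via Orton)
Fenn: 10  (via Arlen)
Shortest route: Selby → Orton → Arlen → Fenn = $10.

$10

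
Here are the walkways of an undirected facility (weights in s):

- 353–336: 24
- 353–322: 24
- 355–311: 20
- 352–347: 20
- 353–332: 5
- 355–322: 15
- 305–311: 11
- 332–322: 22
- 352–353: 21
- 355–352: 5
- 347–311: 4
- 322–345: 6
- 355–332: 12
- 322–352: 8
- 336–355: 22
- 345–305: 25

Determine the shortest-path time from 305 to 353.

Enumerating some paths:
305 → 311 → 347 → 352 → 355 → 332 → 353: 11+4+20+5+12+5 = 57
305 → 311 → 355 → 332 → 353: 11+20+12+5 = 48
305 → 311 → 347 → 352 → 353: 11+4+20+21 = 56
305 → 345 → 322 → 353: 25+6+24 = 55
The minimum is 48 s via 305 → 311 → 355 → 332 → 353.

48 s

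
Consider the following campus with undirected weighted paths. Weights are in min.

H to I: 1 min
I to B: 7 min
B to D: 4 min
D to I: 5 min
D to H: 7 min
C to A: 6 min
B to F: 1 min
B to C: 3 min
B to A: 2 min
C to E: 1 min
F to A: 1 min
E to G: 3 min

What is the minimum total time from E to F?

5 min

Candidate routes:
E → C → B → A → F: 1+3+2+1 = 7
E → C → B → F: 1+3+1 = 5
E → C → A → F: 1+6+1 = 8
The minimum is 5 min via E → C → B → F.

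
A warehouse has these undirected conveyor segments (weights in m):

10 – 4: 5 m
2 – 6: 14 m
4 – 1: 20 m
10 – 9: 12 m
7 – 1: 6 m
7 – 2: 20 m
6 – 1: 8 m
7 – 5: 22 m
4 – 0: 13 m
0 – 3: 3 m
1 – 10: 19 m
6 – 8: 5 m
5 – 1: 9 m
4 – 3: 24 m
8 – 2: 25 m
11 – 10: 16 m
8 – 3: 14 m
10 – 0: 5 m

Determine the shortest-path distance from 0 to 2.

Candidate routes:
0 → 3 → 8 → 2: 3+14+25 = 42
0 → 10 → 1 → 6 → 2: 5+19+8+14 = 46
0 → 3 → 8 → 6 → 2: 3+14+5+14 = 36
0 → 10 → 1 → 7 → 2: 5+19+6+20 = 50
The minimum is 36 m via 0 → 3 → 8 → 6 → 2.

36 m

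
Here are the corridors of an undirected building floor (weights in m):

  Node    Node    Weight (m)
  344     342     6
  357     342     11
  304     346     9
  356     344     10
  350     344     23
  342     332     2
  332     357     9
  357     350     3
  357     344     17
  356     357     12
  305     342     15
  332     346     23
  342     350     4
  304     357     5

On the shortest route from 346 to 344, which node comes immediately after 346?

Enumerating some paths:
346 → 304 → 357 → 350 → 342 → 344: 9+5+3+4+6 = 27
346 → 304 → 357 → 332 → 342 → 344: 9+5+9+2+6 = 31
346 → 304 → 357 → 344: 9+5+17 = 31
346 → 304 → 357 → 342 → 344: 9+5+11+6 = 31
Cheapest is 346 → 304 → 357 → 350 → 342 → 344 at 27 m.
So from 346 the first move is to 304.

304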